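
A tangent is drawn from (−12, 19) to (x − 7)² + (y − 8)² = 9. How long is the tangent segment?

√473

The centre is (7, 8) and r = 3. The square of the distance from P to the centre is 361 + 121 = 482.
The tangent meets the radius at right angles, so tangent² = |PO|² − r² = 482 − 9 = 473.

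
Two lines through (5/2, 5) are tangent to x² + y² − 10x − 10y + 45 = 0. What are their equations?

2x − y = 0 and 2x + y = 10

A line y − (5) = m(x − (5/2)) is tangent when its distance from (5, 5) is √5:
(5/2m − (0))² = 5(m² + 1)
m² − 4 = 0, so m = 2 or m = −2.
Through (5/2, 5) these give 2x − y = 0 and 2x + y = 10.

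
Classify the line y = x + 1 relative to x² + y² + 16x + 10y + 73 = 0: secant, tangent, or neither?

Centre (−8, −5), r² = 16. Distance² from centre to line = (−2)²/2 = 2.
Since d² < r², the line cuts the circle twice.

secant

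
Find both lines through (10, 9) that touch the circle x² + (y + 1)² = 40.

A line y − (9) = m(x − (10)) is tangent when its distance from (0, −1) is 2√10:
(−10m − (−10))² = 40(m² + 1)
3m² − 10m + 3 = 0, so m = 1/3 or m = 3.
Through (10, 9) these give x − 3y = −17 and 3x − y = 21.

x − 3y = −17 and 3x − y = 21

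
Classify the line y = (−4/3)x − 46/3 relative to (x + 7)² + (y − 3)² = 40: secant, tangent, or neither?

d² = (4·(−7) + 3·3 − (−46))²/25 = 729/25; r² = 40.
Since d² < r², the line cuts the circle twice.

secant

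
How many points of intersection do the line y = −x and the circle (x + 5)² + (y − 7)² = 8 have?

2

Centre (−5, 7), r² = 8. Distance² from centre to line = (2)²/2 = 2.
Since d² < r², the line cuts the circle twice.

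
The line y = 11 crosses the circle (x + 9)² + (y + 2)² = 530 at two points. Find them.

(−28, 11) and (10, 11)

Express y = 11 and substitute into the circle:
x² + 18x − 280 = 0
x = 10 or x = −28, giving (10, 11) and (−28, 11).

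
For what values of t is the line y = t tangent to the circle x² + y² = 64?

t = −8 or t = 8

The line touches the circle iff its distance from (0, 0) is 8:
|0·0 + 1·0 − t| / √1 = 8
|t| = 8, so t = 8 or t = −8.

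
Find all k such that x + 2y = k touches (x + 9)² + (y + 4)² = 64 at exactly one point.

For a tangent, require d(centre, line) = r = 8.
|1·(−9) + 2·(−4) − k| / √5 = 8
|k − (−17)| = 8√5.

k = −17 ± 8√5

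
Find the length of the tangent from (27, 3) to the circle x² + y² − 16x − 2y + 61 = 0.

With centre O = (8, 1), |OP|² = 365 and r² = 4.
Power of the point: PT² = |PO|² − r² = 361, so PT = 19.

19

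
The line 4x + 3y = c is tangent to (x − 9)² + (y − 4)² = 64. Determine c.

Tangency holds when the distance from the centre (9, 4) to the line equals the radius 8:
|4·9 + 3·4 − c| / √25 = 8
|c − (48)| = 8·5, so c = 88 or c = 8.

c = 8 or c = 88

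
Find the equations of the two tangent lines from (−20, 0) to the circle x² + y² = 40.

x − 3y = −20 and x + 3y = −20

Write the tangent as mx − y + (0 − m·(−20)) = 0 and set its distance from the centre to 2√10:
(20m − (0))² = 40(m² + 1)
9m² − 1 = 0, so m = 1/3 or m = −1/3.
With m = 1/3: x − 3y = −20. With m = −1/3: x + 3y = −20.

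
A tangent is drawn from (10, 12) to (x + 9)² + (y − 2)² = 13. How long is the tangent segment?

The centre is (−9, 2) and r = √13. The square of the distance from P to the centre is 361 + 100 = 461.
By the tangent–radius right angle, tangent length = √(|PO|² − r²) = √448 = 8√7.

8√7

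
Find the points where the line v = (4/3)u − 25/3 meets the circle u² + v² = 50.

Express v = (−25 + 4u)/3 and substitute into the circle:
25u² − 200u + 175 = 0  ⟹  u² − 8u + 7 = 0
u = 7 or u = 1, giving (7, 1) and (1, −7).

(1, −7) and (7, 1)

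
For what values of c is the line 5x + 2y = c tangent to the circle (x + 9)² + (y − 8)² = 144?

c = −29 ± 12√29

For a tangent, require d(centre, line) = r = 12.
|5·(−9) + 2·8 − c| / √29 = 12
|c − (−29)| = 12√29.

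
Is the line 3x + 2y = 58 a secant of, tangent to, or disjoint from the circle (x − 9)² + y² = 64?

Centre (9, 0), r² = 64. Distance² from centre to line = (−31)²/13 = 961/13.
Since d² > r², the line lies outside the circle.

disjoint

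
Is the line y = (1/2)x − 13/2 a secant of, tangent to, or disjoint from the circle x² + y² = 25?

disjoint

Centre (0, 0), r² = 25. Distance² from centre to line = (−13)²/5 = 169/5.
Since d² > r², the line lies outside the circle.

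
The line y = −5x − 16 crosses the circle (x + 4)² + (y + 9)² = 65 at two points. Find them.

(−3, −1) and (0, −16)

Express y = −5x − 16 and substitute into the circle:
26x² + 78x = 0  ⟹  x² + 3x = 0
x = 0 or x = −3, giving (0, −16) and (−3, −1).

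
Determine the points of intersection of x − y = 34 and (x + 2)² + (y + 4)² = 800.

(2, −32) and (26, −8)

Substitute y = x − 34:
2x² − 56x + 104 = 0  ⟹  x² − 28x + 52 = 0
x = 26 or x = 2, giving (26, −8) and (2, −32).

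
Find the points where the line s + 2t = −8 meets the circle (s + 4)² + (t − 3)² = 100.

Substitute t = (−8 − s)/2:
5s² + 60s − 140 = 0  ⟹  s² + 12s − 28 = 0
s = 2 or s = −14, giving (2, −5) and (−14, 3).

(−14, 3) and (2, −5)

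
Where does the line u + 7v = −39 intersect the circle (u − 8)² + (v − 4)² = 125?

(3, −6) and (10, −7)

From the line, v = (−39 − u)/7. Substituting:
50u² − 650u + 1500 = 0  ⟹  u² − 13u + 30 = 0
u = 10 or u = 3, giving (10, −7) and (3, −6).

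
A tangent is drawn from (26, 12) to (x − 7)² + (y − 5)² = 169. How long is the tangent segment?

√241

Centre (7, 5), r² = 169. |PO|² = (19)² + (7)² = 410.
Power of the point: PT² = |PO|² − r² = 241, so PT = √241.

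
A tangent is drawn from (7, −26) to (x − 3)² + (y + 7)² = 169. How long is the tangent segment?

With centre O = (3, −7), |OP|² = 377 and r² = 169.
Power of the point: PT² = |PO|² − r² = 208, so PT = 4√13.

4√13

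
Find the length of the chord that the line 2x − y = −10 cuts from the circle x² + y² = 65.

6√5

Substitute y = 2x + 10:
5x² + 40x + 35 = 0  ⟹  x² + 8x + 7 = 0
x = −1 or x = −7, giving (−1, 8) and (−7, −4).
Chord length = distance between (−1, 8) and (−7, −4) = √180 = 6√5.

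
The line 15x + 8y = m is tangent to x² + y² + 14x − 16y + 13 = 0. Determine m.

m = −211 or m = 129

The line touches the circle iff its distance from (−7, 8) is 10:
|15·(−7) + 8·8 − m| / √289 = 10
|m − (−41)| = 10·17, so m = 129 or m = −211.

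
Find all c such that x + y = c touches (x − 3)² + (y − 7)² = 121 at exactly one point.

For a tangent, require d(centre, line) = r = 11.
|1·3 + 1·7 − c| / √2 = 11
|c − (10)| = 11√2.

c = 10 ± 11√2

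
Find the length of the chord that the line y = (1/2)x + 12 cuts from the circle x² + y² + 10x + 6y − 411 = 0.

16√5

Centre (−5, −3), r² = 445. Perpendicular distance d from centre to line = |25| / √5 = 25/√5.
Half the chord is √(r² − d²) = √(320), so the full chord is 16√5.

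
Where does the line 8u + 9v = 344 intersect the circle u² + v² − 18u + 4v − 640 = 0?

Substitute v = (344 − 8u)/9:
145u² − 7250u + 78880 = 0  ⟹  u² − 50u + 544 = 0
u = 34 or u = 16, giving (34, 8) and (16, 24).

(16, 24) and (34, 8)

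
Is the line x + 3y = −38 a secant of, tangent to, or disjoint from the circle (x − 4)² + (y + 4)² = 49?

disjoint

Substituting the line into the circle gives 10x² − 20x + 379 = 0.
Δ = 400 − 15160 = −14760.
No real roots: the line does not meet the circle.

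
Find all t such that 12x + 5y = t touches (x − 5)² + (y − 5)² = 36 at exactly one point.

t = 7 or t = 163

Tangency holds when the distance from the centre (5, 5) to the line equals the radius 6:
|12·5 + 5·5 − t| / √169 = 6
|t − (85)| = 6·13, so t = 163 or t = 7.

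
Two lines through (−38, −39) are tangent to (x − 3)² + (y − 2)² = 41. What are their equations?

A line y − (−39) = m(x − (−38)) is tangent when its distance from (3, 2) is √41:
[m·(41) − (41)]² = 41(m² + 1)
20m² − 41m + 20 = 0, so m = 4/5 or m = 5/4.
Through (−38, −39) these give 4x − 5y = 43 and 5x − 4y = −34.

4x − 5y = 43 and 5x − 4y = −34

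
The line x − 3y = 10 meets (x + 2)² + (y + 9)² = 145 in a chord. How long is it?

Centre (−2, −9), r² = 145. Perpendicular distance d from centre to line = |15| / √10 = 15/√10.
Half the chord is √(r² − d²) = √(245/2), so the full chord is 7√10.

7√10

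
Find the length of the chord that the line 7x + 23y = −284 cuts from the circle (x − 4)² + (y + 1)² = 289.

17√2

From the line, y = (−284 − 7x)/23. Substituting:
578x² − 578x − 76296 = 0  ⟹  x² − x − 132 = 0
x = 12 or x = −11, giving (12, −16) and (−11, −9).
|(12, −16) − (−11, −9)| = √((23)² + (−7)²) = 17√2.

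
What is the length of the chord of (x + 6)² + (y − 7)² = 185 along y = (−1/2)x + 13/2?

Centre (−6, 7), r² = 185. Perpendicular distance d from centre to line = |−5| / √5 = 5/√5.
Half the chord is √(r² − d²) = √(180), so the full chord is 12√5.

12√5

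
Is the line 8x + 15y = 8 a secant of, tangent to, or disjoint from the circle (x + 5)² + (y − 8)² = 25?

Centre (−5, 8), r² = 25. Distance² from centre to line = (72)²/289 = 5184/289.
Since d² < r², the line cuts the circle twice.

secant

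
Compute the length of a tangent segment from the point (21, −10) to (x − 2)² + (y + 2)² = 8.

√417

The centre is (2, −2) and r = 2√2. The square of the distance from P to the centre is 361 + 64 = 425.
Power of the point: PT² = |PO|² − r² = 417, so PT = √417.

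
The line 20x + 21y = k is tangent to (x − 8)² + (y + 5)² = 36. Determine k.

For a tangent, require d(centre, line) = r = 6.
|20·8 + 21·(−5) − k| / √841 = 6
|k − (55)| = 6·29, so k = 229 or k = −119.

k = −119 or k = 229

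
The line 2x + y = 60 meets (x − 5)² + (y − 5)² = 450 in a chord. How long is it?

6√5

Centre (5, 5), r² = 450. Perpendicular distance d from centre to line = |−45| / √5 = 45/√5.
Half the chord is √(r² − d²) = √(45), so the full chord is 6√5.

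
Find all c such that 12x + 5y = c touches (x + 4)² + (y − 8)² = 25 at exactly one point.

c = −73 or c = 57

The line touches the circle iff its distance from (−4, 8) is 5:
|12·(−4) + 5·8 − c| / √169 = 5
|c − (−8)| = 5·13, so c = 57 or c = −73.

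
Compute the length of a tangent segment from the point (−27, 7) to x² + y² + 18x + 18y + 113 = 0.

The centre is (−9, −9) and r = 7. The square of the distance from P to the centre is 324 + 256 = 580.
Power of the point: PT² = |PO|² − r² = 531, so PT = 3√59.

3√59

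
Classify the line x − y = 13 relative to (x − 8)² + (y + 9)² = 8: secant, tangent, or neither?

Substituting the line into the circle gives 2x² − 24x + 72 = 0.
Δ = 576 − 576 = 0.
A repeated root: the line is tangent.

tangent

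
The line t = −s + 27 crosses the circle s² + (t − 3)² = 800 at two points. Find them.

(−4, 31) and (28, −1)

Substitute t = −s + 27:
2s² − 48s − 224 = 0  ⟹  s² − 24s − 112 = 0
s = 28 or s = −4, giving (28, −1) and (−4, 31).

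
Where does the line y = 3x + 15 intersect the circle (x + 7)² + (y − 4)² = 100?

(−7, −6) and (−1, 12)

Express y = 3x + 15 and substitute into the circle:
10x² + 80x + 70 = 0  ⟹  x² + 8x + 7 = 0
x = −1 or x = −7, giving (−1, 12) and (−7, −6).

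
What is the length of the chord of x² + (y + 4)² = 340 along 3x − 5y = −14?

Centre (0, −4), r² = 340. Perpendicular distance d from centre to line = |34| / √34 = 34/√34.
Chord = 2√(r² − d²) = 2·√(306) = 6√34.

6√34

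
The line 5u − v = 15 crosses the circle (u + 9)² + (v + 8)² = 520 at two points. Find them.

From the line, v = 5u − 15. Substituting:
26u² − 52u − 390 = 0  ⟹  u² − 2u − 15 = 0
u = 5 or u = −3, giving (5, 10) and (−3, −30).

(−3, −30) and (5, 10)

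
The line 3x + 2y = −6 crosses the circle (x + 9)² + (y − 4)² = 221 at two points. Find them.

(−14, 18) and (2, −6)

Substitute y = (−6 − 3x)/2:
13x² + 156x − 364 = 0  ⟹  x² + 12x − 28 = 0
x = 2 or x = −14, giving (2, −6) and (−14, 18).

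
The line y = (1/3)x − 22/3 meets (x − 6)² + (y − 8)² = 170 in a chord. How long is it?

Express y = (−22 + x)/3 and substitute into the circle:
10x² − 200x + 910 = 0  ⟹  x² − 20x + 91 = 0
x = 13 or x = 7, giving (13, −3) and (7, −5).
Chord length = distance between (13, −3) and (7, −5) = √40 = 2√10.

2√10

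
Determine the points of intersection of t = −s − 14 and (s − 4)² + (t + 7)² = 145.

(−8, −6) and (5, −19)

Substitute t = −s − 14:
2s² + 6s − 80 = 0  ⟹  s² + 3s − 40 = 0
s = 5 or s = −8, giving (5, −19) and (−8, −6).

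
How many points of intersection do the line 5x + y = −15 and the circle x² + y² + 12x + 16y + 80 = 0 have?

Substituting the line into the circle gives 26x² + 82x + 65 = 0.
Δ = 6724 − 6760 = −36.
No real roots: the line does not meet the circle.

0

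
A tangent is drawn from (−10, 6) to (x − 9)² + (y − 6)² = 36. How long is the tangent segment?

5√13

The centre is (9, 6) and r = 6. The square of the distance from P to the centre is 361 + 0 = 361.
Power of the point: PT² = |PO|² − r² = 325, so PT = 5√13.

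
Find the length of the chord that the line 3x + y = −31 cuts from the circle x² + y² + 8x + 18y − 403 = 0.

14√10

Substitute y = −3x − 31:
10x² + 140x = 0  ⟹  x² + 14x = 0
x = 0 or x = −14, giving (0, −31) and (−14, 11).
Chord length = distance between (0, −31) and (−14, 11) = √1960 = 14√10.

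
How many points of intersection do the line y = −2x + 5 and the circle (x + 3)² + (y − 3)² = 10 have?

Substituting the line into the circle gives 5x² − 2x + 3 = 0.
Δ = 4 − 60 = −56.
No real roots: the line does not meet the circle.

0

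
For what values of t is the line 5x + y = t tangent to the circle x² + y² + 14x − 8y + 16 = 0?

The line touches the circle iff its distance from (−7, 4) is 7:
|5·(−7) + 1·4 − t| / √26 = 7
|t − (−31)| = 7√26.

t = −31 ± 7√26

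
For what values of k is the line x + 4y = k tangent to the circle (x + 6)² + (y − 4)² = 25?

k = 10 ± 5√17

Tangency holds when the distance from the centre (−6, 4) to the line equals the radius 5:
|1·(−6) + 4·4 − k| / √17 = 5
|k − (10)| = 5√17.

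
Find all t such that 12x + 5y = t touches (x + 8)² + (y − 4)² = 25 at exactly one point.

The line touches the circle iff its distance from (−8, 4) is 5:
|12·(−8) + 5·4 − t| / √169 = 5
|t − (−76)| = 5·13, so t = −11 or t = −141.

t = −141 or t = −11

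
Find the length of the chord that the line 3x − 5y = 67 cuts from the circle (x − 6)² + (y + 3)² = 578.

8√34

Centre (6, −3), r² = 578. Perpendicular distance d from centre to line = |−34| / √34 = 34/√34.
Half the chord is √(r² − d²) = √(544), so the full chord is 8√34.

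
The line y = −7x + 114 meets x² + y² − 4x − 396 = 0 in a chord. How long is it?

The distance from (2, 0) to the line is 100/√50, and r² = 400.
Chord = 2√(r² − d²) = 2·√(200) = 20√2.

20√2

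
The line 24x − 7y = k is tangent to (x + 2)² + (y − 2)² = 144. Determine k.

k = −362 or k = 238

The line touches the circle iff its distance from (−2, 2) is 12:
|24·(−2) − 7·2 − k| / √625 = 12
|k − (−62)| = 12·25, so k = 238 or k = −362.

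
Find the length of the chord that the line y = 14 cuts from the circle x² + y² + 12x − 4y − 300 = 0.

28

The distance from (−6, 2) to the line is 12, and r² = 340.
Half the chord is √(r² − d²) = √(196), so the full chord is 28.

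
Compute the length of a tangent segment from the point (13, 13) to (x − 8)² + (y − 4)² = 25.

The centre is (8, 4) and r = 5. The square of the distance from P to the centre is 25 + 81 = 106.
The tangent meets the radius at right angles, so tangent² = |PO|² − r² = 106 − 25 = 81.

9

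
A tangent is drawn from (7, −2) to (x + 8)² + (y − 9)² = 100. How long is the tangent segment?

√246

Centre (−8, 9), r² = 100. |PO|² = (15)² + (−11)² = 346.
Power of the point: PT² = |PO|² − r² = 246, so PT = √246.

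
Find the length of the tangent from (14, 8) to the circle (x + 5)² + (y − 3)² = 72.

Centre (−5, 3), r² = 72. |PO|² = (19)² + (5)² = 386.
Power of the point: PT² = |PO|² − r² = 314, so PT = √314.

√314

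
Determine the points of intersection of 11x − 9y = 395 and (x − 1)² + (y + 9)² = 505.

(13, −28) and (22, −17)

Substitute y = (−395 + 11x)/9:
202x² − 7070x + 57772 = 0  ⟹  x² − 35x + 286 = 0
x = 22 or x = 13, giving (22, −17) and (13, −28).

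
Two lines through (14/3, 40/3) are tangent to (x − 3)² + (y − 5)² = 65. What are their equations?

4x + 7y = 112 and x − 8y = −102

Write the tangent as mx − y + (40/3 − m·(14/3)) = 0 and set its distance from the centre to √65:
[m·(−5/3) − (−25/3)]² = 65(m² + 1)
56m² + 25m − 4 = 0, so m = −4/7 or m = 1/8.
Through (14/3, 40/3) these give 4x + 7y = 112 and x − 8y = −102.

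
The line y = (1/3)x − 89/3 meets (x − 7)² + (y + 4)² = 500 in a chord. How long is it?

From the line, y = (−89 + x)/3. Substituting:
10x² − 280x + 1870 = 0  ⟹  x² − 28x + 187 = 0
x = 17 or x = 11, giving (17, −24) and (11, −26).
Chord length = distance between (17, −24) and (11, −26) = √40 = 2√10.

2√10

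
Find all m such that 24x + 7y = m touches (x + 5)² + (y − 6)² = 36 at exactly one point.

For a tangent, require d(centre, line) = r = 6.
|24·(−5) + 7·6 − m| / √625 = 6
|m − (−78)| = 6·25, so m = 72 or m = −228.

m = −228 or m = 72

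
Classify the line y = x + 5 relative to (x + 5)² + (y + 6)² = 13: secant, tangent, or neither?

Centre (−5, −6), r² = 13. Distance² from centre to line = (6)²/2 = 18.
Since d² > r², the line lies outside the circle.

neither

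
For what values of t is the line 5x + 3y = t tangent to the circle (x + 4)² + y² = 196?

t = −20 ± 14√34

The line touches the circle iff its distance from (−4, 0) is 14:
|5·(−4) + 3·0 − t| / √34 = 14
|t − (−20)| = 14√34.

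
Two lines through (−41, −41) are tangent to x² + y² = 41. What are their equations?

Let a tangent through (−41, −41) have slope m. Its distance from (0, 0) must equal √41:
[m·(41) − (41)]² = 41(m² + 1)
20m² − 41m + 20 = 0, so m = 4/5 or m = 5/4.
Through (−41, −41) these give 4x − 5y = 41 and 5x − 4y = −41.

4x − 5y = 41 and 5x − 4y = −41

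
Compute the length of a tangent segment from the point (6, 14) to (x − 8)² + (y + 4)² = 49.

With centre O = (8, −4), |OP|² = 328 and r² = 49.
The tangent meets the radius at right angles, so tangent² = |PO|² − r² = 328 − 49 = 279.

3√31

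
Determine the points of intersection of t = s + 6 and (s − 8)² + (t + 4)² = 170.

Substitute t = s + 6:
2s² + 4s − 6 = 0  ⟹  s² + 2s − 3 = 0
s = 1 or s = −3, giving (1, 7) and (−3, 3).

(−3, 3) and (1, 7)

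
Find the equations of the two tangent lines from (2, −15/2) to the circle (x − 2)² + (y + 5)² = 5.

x − 2y = 17 and x + 2y = −13

A line y − (−15/2) = m(x − (2)) is tangent when its distance from (2, −5) is √5:
[m·(0) − (5/2)]² = 5(m² + 1)
4m² − 1 = 0, so m = 1/2 or m = −1/2.
With m = 1/2: x − 2y = 17. With m = −1/2: x + 2y = −13.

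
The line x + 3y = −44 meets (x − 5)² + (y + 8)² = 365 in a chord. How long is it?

11√10

From the line, y = (−44 − x)/3. Substituting:
10x² − 50x − 2660 = 0  ⟹  x² − 5x − 266 = 0
x = 19 or x = −14, giving (19, −21) and (−14, −10).
|(19, −21) − (−14, −10)| = √((33)² + (−11)²) = 11√10.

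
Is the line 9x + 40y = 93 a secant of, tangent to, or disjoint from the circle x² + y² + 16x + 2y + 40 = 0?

tangent

d² = (9·(−8) + 40·(−1) − (93))²/1681 = 25; r² = 25.
Since d² = r², the line is tangent.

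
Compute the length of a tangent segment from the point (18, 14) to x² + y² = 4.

2√129

With centre O = (0, 0), |OP|² = 520 and r² = 4.
Power of the point: PT² = |PO|² − r² = 516, so PT = 2√129.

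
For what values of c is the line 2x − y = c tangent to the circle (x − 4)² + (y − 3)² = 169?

c = 5 ± 13√5

For a tangent, require d(centre, line) = r = 13.
|2·4 − 1·3 − c| / √5 = 13
|c − (5)| = 13√5.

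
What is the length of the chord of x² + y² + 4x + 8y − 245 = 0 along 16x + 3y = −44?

2√265

The distance from (−2, −4) to the line is 0/√265, and r² = 265.
Chord = 2√(r² − d²) = 2·√(265) = 2√265.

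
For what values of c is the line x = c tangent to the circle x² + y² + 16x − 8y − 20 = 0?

The line touches the circle iff its distance from (−8, 4) is 10:
|1·(−8) + 0·4 − c| / √1 = 10
|c − (−8)| = 10, so c = 2 or c = −18.

c = −18 or c = 2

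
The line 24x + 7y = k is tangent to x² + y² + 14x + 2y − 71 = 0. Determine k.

k = −450 or k = 100

For a tangent, require d(centre, line) = r = 11.
|24·(−7) + 7·(−1) − k| / √625 = 11
|k − (−175)| = 11·25, so k = 100 or k = −450.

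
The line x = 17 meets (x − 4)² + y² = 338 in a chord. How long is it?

26

The distance from (4, 0) to the line is 13, and r² = 338.
Half the chord is √(r² − d²) = √(169), so the full chord is 26.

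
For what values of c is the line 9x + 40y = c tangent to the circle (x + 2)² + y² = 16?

The line touches the circle iff its distance from (−2, 0) is 4:
|9·(−2) + 40·0 − c| / √1681 = 4
|c − (−18)| = 4·41, so c = 146 or c = −182.

c = −182 or c = 146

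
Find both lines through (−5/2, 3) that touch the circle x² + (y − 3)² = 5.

2x + y = −2 and 2x − y = −8

Let a tangent through (−5/2, 3) have slope m. Its distance from (0, 3) must equal √5:
(5/2m − (0))² = 5(m² + 1)
m² − 4 = 0, so m = −2 or m = 2.
Through (−5/2, 3) these give 2x + y = −2 and 2x − y = −8.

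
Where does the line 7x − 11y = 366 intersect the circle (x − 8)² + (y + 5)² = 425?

From the line, y = (−366 + 7x)/11. Substituting:
170x² − 6290x + 53040 = 0  ⟹  x² − 37x + 312 = 0
x = 24 or x = 13, giving (24, −18) and (13, −25).

(13, −25) and (24, −18)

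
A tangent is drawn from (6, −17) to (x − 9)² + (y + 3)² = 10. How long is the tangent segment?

The centre is (9, −3) and r = √10. The square of the distance from P to the centre is 9 + 196 = 205.
The tangent meets the radius at right angles, so tangent² = |PO|² − r² = 205 − 10 = 195.

√195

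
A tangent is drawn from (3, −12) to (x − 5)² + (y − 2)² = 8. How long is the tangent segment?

8√3

The centre is (5, 2) and r = 2√2. The square of the distance from P to the centre is 4 + 196 = 200.
By the tangent–radius right angle, tangent length = √(|PO|² − r²) = √192 = 8√3.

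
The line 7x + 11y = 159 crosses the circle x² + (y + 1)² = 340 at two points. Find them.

(−4, 17) and (18, 3)

Express y = (159 − 7x)/11 and substitute into the circle:
170x² − 2380x − 12240 = 0  ⟹  x² − 14x − 72 = 0
x = 18 or x = −4, giving (18, 3) and (−4, 17).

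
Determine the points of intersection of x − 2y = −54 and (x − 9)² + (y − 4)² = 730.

(−12, 21) and (8, 31)

Express y = (54 + x)/2 and substitute into the circle:
5x² + 20x − 480 = 0  ⟹  x² + 4x − 96 = 0
x = 8 or x = −12, giving (8, 31) and (−12, 21).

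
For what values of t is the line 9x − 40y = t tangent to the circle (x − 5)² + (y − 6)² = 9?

The line touches the circle iff its distance from (5, 6) is 3:
|9·5 − 40·6 − t| / √1681 = 3
|t − (−195)| = 3·41, so t = −72 or t = −318.

t = −318 or t = −72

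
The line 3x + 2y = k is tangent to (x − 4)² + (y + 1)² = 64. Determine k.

k = 10 ± 8√13

Tangency holds when the distance from the centre (4, −1) to the line equals the radius 8:
|3·4 + 2·(−1) − k| / √13 = 8
|k − (10)| = 8√13.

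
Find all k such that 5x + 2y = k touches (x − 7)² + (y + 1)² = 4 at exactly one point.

For a tangent, require d(centre, line) = r = 2.
|5·7 + 2·(−1) − k| / √29 = 2
|k − (33)| = 2√29.

k = 33 ± 2√29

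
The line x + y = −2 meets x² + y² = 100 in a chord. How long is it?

Centre (0, 0), r² = 100. Perpendicular distance d from centre to line = |2| / √2 = 2/√2.
Half the chord is √(r² − d²) = √(98), so the full chord is 14√2.

14√2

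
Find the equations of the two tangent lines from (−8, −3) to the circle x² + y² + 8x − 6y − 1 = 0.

x − 5y = 7 and 5x + y = −43

A line y − (−3) = m(x − (−8)) is tangent when its distance from (−4, 3) is √26:
(4m − (6))² = 26(m² + 1)
5m² + 24m − 5 = 0, so m = 1/5 or m = −5.
Through (−8, −3) these give x − 5y = 7 and 5x + y = −43.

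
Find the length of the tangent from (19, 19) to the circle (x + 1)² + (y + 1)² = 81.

The centre is (−1, −1) and r = 9. The square of the distance from P to the centre is 400 + 400 = 800.
By the tangent–radius right angle, tangent length = √(|PO|² − r²) = √719.

√719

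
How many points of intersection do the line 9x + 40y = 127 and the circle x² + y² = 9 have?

0

d² = (9·0 + 40·0 − (127))²/1681 = 16129/1681; r² = 9.
Since d² > r², the line lies outside the circle.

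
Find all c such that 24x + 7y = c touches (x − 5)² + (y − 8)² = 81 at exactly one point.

c = −49 or c = 401

For a tangent, require d(centre, line) = r = 9.
|24·5 + 7·8 − c| / √625 = 9
|c − (176)| = 9·25, so c = 401 or c = −49.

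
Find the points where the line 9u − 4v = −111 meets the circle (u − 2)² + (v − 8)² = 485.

(−15, −6) and (1, 30)

From the line, v = (111 + 9u)/4. Substituting:
97u² + 1358u − 1455 = 0  ⟹  u² + 14u − 15 = 0
u = 1 or u = −15, giving (1, 30) and (−15, −6).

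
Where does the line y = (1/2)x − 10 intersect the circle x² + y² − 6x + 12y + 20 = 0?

Express y = (−20 + x)/2 and substitute into the circle:
5x² − 40x = 0  ⟹  x² − 8x = 0
x = 8 or x = 0, giving (8, −6) and (0, −10).

(0, −10) and (8, −6)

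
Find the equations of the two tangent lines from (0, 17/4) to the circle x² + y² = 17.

Let a tangent through (0, 17/4) have slope m. Its distance from (0, 0) must equal √17:
(0m − (−17/4))² = 17(m² + 1)
16m² − 1 = 0, so m = −1/4 or m = 1/4.
Through (0, 17/4) these give x + 4y = 17 and x − 4y = −17.

x + 4y = 17 and x − 4y = −17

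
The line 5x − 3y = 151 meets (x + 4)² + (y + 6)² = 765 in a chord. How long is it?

3√34

Substitute y = (−151 + 5x)/3:
34x² − 1258x + 10948 = 0  ⟹  x² − 37x + 322 = 0
x = 23 or x = 14, giving (23, −12) and (14, −27).
Chord length = distance between (23, −12) and (14, −27) = √306 = 3√34.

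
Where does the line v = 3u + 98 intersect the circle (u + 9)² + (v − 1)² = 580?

(−33, −1) and (−27, 17)

From the line, v = 3u + 98. Substituting:
10u² + 600u + 8910 = 0  ⟹  u² + 60u + 891 = 0
u = −27 or u = −33, giving (−27, 17) and (−33, −1).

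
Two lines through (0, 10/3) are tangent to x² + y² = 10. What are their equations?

Let a tangent through (0, 10/3) have slope m. Its distance from (0, 0) must equal √10:
(0m − (−10/3))² = 10(m² + 1)
9m² − 1 = 0, so m = −1/3 or m = 1/3.
Through (0, 10/3) these give x + 3y = 10 and x − 3y = −10.

x + 3y = 10 and x − 3y = −10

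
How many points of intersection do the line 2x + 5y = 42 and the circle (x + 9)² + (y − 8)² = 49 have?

Substituting the line into the circle gives 29x² + 442x + 804 = 0.
Δ = 195364 − 93264 = 102100.
Two real roots: the line is a secant.

2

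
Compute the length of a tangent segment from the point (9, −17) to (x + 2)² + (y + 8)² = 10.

The centre is (−2, −8) and r = √10. The square of the distance from P to the centre is 121 + 81 = 202.
The tangent meets the radius at right angles, so tangent² = |PO|² − r² = 202 − 10 = 192.

8√3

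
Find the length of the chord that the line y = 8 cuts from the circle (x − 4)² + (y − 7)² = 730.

Express y = 8 and substitute into the circle:
x² − 8x − 713 = 0
x = 31 or x = −23, giving (31, 8) and (−23, 8).
Chord length = distance between (31, 8) and (−23, 8) = √2916 = 54.

54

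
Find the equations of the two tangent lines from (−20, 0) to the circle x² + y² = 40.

A line y − (0) = m(x − (−20)) is tangent when its distance from (0, 0) is 2√10:
[m·(20) − (0)]² = 40(m² + 1)
9m² − 1 = 0, so m = −1/3 or m = 1/3.
Through (−20, 0) these give x + 3y = −20 and x − 3y = −20.

x + 3y = −20 and x − 3y = −20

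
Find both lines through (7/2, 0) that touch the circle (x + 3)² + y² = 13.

2x + 3y = 7 and 2x − 3y = 7

Write the tangent as mx − y + (0 − m·(7/2)) = 0 and set its distance from the centre to √13:
(−13/2m − (0))² = 13(m² + 1)
9m² − 4 = 0, so m = −2/3 or m = 2/3.
Through (7/2, 0) these give 2x + 3y = 7 and 2x − 3y = 7.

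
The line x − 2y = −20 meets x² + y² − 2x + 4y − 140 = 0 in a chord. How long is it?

Express y = (20 + x)/2 and substitute into the circle:
5x² + 40x = 0  ⟹  x² + 8x = 0
x = 0 or x = −8, giving (0, 10) and (−8, 6).
Chord length = distance between (0, 10) and (−8, 6) = √80 = 4√5.

4√5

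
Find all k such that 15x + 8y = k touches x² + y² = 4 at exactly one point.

k = −34 or k = 34

For a tangent, require d(centre, line) = r = 2.
|15·0 + 8·0 − k| / √289 = 2
|k| = 2·17, so k = 34 or k = −34.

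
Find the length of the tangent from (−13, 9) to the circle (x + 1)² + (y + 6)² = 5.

Centre (−1, −6), r² = 5. |PO|² = (−12)² + (15)² = 369.
The tangent meets the radius at right angles, so tangent² = |PO|² − r² = 369 − 5 = 364.

2√91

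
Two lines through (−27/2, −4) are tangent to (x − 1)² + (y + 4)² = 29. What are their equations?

Let a tangent through (−27/2, −4) have slope m. Its distance from (1, −4) must equal √29:
[m·(29/2) − (0)]² = 29(m² + 1)
25m² − 4 = 0, so m = −2/5 or m = 2/5.
Through (−27/2, −4) these give 2x + 5y = −47 and 2x − 5y = −7.

2x + 5y = −47 and 2x − 5y = −7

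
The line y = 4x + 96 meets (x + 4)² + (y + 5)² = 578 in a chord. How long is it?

6√17

From the line, y = 4x + 96. Substituting:
17x² + 816x + 9639 = 0  ⟹  x² + 48x + 567 = 0
x = −21 or x = −27, giving (−21, 12) and (−27, −12).
|(−21, 12) − (−27, −12)| = √((6)² + (24)²) = 6√17.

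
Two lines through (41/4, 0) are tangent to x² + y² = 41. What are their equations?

Write the tangent as mx − y + (0 − m·(41/4)) = 0 and set its distance from the centre to √41:
(−41/4m − (0))² = 41(m² + 1)
25m² − 16 = 0, so m = −4/5 or m = 4/5.
Through (41/4, 0) these give 4x + 5y = 41 and 4x − 5y = 41.

4x + 5y = 41 and 4x − 5y = 41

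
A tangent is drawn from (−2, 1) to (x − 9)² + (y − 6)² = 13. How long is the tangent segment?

√133

With centre O = (9, 6), |OP|² = 146 and r² = 13.
By the tangent–radius right angle, tangent length = √(|PO|² − r²) = √133.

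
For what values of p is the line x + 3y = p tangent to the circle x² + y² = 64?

For a tangent, require d(centre, line) = r = 8.
|1·0 + 3·0 − p| / √10 = 8
|p| = 8√10.

p = ±8√10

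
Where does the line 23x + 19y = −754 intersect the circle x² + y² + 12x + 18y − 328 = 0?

From the line, y = (−754 − 23x)/19. Substituting:
890x² + 31150x + 192240 = 0  ⟹  x² + 35x + 216 = 0
x = −8 or x = −27, giving (−8, −30) and (−27, −7).

(−27, −7) and (−8, −30)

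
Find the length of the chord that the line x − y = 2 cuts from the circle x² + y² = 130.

16√2

Centre (0, 0), r² = 130. Perpendicular distance d from centre to line = |−2| / √2 = 2/√2.
Chord = 2√(r² − d²) = 2·√(128) = 16√2.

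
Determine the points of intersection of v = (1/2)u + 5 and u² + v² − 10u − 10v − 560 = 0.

From the line, v = (10 + u)/2. Substituting:
5u² − 40u − 2340 = 0  ⟹  u² − 8u − 468 = 0
u = 26 or u = −18, giving (26, 18) and (−18, −4).

(−18, −4) and (26, 18)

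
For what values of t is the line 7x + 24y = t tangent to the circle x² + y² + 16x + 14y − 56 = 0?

t = −549 or t = 101

The line touches the circle iff its distance from (−8, −7) is 13:
|7·(−8) + 24·(−7) − t| / √625 = 13
|t − (−224)| = 13·25, so t = 101 or t = −549.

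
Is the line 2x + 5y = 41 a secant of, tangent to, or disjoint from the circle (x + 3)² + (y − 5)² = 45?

d² = (2·(−3) + 5·5 − (41))²/29 = 484/29; r² = 45.
Since d² < r², the line cuts the circle twice.

secant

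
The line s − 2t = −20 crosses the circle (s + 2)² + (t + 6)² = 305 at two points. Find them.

Express t = (20 + s)/2 and substitute into the circle:
5s² + 80s − 180 = 0  ⟹  s² + 16s − 36 = 0
s = 2 or s = −18, giving (2, 11) and (−18, 1).

(−18, 1) and (2, 11)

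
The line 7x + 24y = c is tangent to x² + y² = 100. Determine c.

The line touches the circle iff its distance from (0, 0) is 10:
|7·0 + 24·0 − c| / √625 = 10
|c| = 10·25, so c = 250 or c = −250.

c = −250 or c = 250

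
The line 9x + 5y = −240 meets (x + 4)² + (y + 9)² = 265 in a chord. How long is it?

Centre (−4, −9), r² = 265. Perpendicular distance d from centre to line = |159| / √106 = 159/√106.
Chord = 2√(r² − d²) = 2·√(53/2) = √106.

√106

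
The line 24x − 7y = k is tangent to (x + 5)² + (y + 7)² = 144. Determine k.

k = −371 or k = 229

The line touches the circle iff its distance from (−5, −7) is 12:
|24·(−5) − 7·(−7) − k| / √625 = 12
|k − (−71)| = 12·25, so k = 229 or k = −371.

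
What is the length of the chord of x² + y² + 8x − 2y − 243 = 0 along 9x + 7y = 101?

Centre (−4, 1), r² = 260. Perpendicular distance d from centre to line = |−130| / √130 = 130/√130.
Half the chord is √(r² − d²) = √(130), so the full chord is 2√130.

2√130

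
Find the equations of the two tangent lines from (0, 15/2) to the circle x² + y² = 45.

x − 2y = −15 and x + 2y = 15

A line y − (15/2) = m(x − (0)) is tangent when its distance from (0, 0) is 3√5:
(0m − (−15/2))² = 45(m² + 1)
4m² − 1 = 0, so m = 1/2 or m = −1/2.
With m = 1/2: x − 2y = −15. With m = −1/2: x + 2y = 15.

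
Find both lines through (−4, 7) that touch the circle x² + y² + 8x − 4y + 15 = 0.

2x − y = −15 and 2x + y = −1

A line y − (7) = m(x − (−4)) is tangent when its distance from (−4, 2) is √5:
[m·(0) − (−5)]² = 5(m² + 1)
m² − 4 = 0, so m = 2 or m = −2.
Through (−4, 7) these give 2x − y = −15 and 2x + y = −1.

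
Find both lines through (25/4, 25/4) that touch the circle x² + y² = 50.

Let a tangent through (25/4, 25/4) have slope m. Its distance from (0, 0) must equal 5√2:
(−25/4m − (−25/4))² = 50(m² + 1)
7m² + 50m + 7 = 0, so m = −1/7 or m = −7.
Through (25/4, 25/4) these give x + 7y = 50 and 7x + y = 50.

x + 7y = 50 and 7x + y = 50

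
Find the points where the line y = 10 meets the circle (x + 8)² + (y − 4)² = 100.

Substitute y = 10:
x² + 16x = 0
x = 0 or x = −16, giving (0, 10) and (−16, 10).

(−16, 10) and (0, 10)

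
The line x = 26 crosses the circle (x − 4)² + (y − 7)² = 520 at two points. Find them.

(26, 1) and (26, 13)

The line gives x = 26. Substituting into the circle:
y² − 14y + 13 = 0
y = 13 or y = 1, giving (26, 13) and (26, 1).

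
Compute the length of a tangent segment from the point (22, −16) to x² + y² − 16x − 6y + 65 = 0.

3√61

Centre (8, 3), r² = 8. |PO|² = (14)² + (−19)² = 557.
Power of the point: PT² = |PO|² − r² = 549, so PT = 3√61.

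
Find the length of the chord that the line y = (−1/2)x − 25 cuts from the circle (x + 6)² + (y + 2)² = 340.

From the line, y = (−50 − x)/2. Substituting:
5x² + 140x + 900 = 0  ⟹  x² + 28x + 180 = 0
x = −10 or x = −18, giving (−10, −20) and (−18, −16).
Chord length = distance between (−10, −20) and (−18, −16) = √80 = 4√5.

4√5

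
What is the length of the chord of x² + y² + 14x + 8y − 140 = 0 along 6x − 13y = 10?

Substitute y = (−10 + 6x)/13:
205x² + 2870x − 24600 = 0  ⟹  x² + 14x − 120 = 0
x = 6 or x = −20, giving (6, 2) and (−20, −10).
|(6, 2) − (−20, −10)| = √((26)² + (12)²) = 2√205.

2√205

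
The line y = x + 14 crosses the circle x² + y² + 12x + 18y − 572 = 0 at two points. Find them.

Express y = x + 14 and substitute into the circle:
2x² + 58x − 124 = 0  ⟹  x² + 29x − 62 = 0
x = 2 or x = −31, giving (2, 16) and (−31, −17).

(−31, −17) and (2, 16)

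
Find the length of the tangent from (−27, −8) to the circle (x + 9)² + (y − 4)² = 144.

Centre (−9, 4), r² = 144. |PO|² = (−18)² + (−12)² = 468.
The tangent meets the radius at right angles, so tangent² = |PO|² − r² = 468 − 144 = 324.

18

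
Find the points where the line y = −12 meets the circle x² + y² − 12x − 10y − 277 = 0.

(−1, −12) and (13, −12)

Express y = −12 and substitute into the circle:
x² − 12x − 13 = 0
x = 13 or x = −1, giving (13, −12) and (−1, −12).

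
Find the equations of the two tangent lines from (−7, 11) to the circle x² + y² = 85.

A line y − (11) = m(x − (−7)) is tangent when its distance from (0, 0) is √85:
(7m − (−11))² = 85(m² + 1)
18m² − 77m − 18 = 0, so m = 9/2 or m = −2/9.
Through (−7, 11) these give 9x − 2y = −85 and 2x + 9y = 85.

9x − 2y = −85 and 2x + 9y = 85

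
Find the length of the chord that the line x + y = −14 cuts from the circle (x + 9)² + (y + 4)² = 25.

Centre (−9, −4), r² = 25. Perpendicular distance d from centre to line = |1| / √2 = 1/√2.
Half the chord is √(r² − d²) = √(49/2), so the full chord is 7√2.

7√2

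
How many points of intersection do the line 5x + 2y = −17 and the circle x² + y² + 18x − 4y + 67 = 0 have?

Substituting the line into the circle gives 29x² + 282x + 693 = 0.
Discriminant = (282)² − 4·29·(693) = −864 < 0.
No real roots: the line does not meet the circle.

0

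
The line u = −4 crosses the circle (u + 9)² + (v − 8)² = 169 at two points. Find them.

The line gives u = −4. Substituting into the circle:
v² − 16v − 80 = 0
v = 20 or v = −4, giving (−4, 20) and (−4, −4).

(−4, −4) and (−4, 20)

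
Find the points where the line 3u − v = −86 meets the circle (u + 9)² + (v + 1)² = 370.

(−28, 2) and (−26, 8)

Express v = 3u + 86 and substitute into the circle:
10u² + 540u + 7280 = 0  ⟹  u² + 54u + 728 = 0
u = −26 or u = −28, giving (−26, 8) and (−28, 2).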